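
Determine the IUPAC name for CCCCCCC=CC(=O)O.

non-2-enoic acid

The longest carbon chain that includes the –COOH group and the multiple bond has 9 carbons, so the parent hydride is nonane.
The highest-priority functional group is a carboxylic acid (terminal –COOH), so the name ends in -oic acid.
There is one C=C double bond, indicated by the ending -ene.
Choose the numbering such that the carboxylic acid carbon is C-1 by definition.
With this numbering: the double bond between C-2 and C-3.
Assembling the pieces gives non-2-enoic acid.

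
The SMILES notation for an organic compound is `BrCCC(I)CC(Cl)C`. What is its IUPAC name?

1-bromo-5-chloro-3-iodohexane

The parent chain contains 6 carbons (hexane).
Choose the numbering such that the substituent locant set {1,3,5} is lower than {2,4,6} at the first point of difference.
That gives a bromo group at C-1; a chloro group at C-5; an iodo group at C-3.
Prefixes are listed alphabetically: bromo, chloro, iodo.
The name is 1-bromo-5-chloro-3-iodohexane.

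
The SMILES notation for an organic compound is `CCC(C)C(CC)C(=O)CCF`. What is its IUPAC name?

4-ethyl-1-fluoro-5-methylheptan-3-one

The longest carbon chain that includes the carbonyl has 7 carbons, so the parent hydride is heptane.
The principal characteristic group is a ketone (C=O on an internal carbon), named with the suffix -one.
Choose the numbering such that numbering from this end puts the carbonyl group at C-3 rather than C-5.
This places the carbonyl at C-3; an ethyl group at C-4; a fluoro group at C-1; a methyl group at C-5.
The substituents are ordered alphabetically, ignoring any di-/tri- multipliers.
Putting it together: 4-ethyl-1-fluoro-5-methylheptan-3-one.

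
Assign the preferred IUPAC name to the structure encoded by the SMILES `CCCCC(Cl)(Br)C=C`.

Counting along the main chain through the multiple bond gives 7 carbons: the parent is heptane.
There is one C=C double bond, indicated by the ending -ene.
Number the chain so that numbering from this end puts the double bond at C-1 rather than C-6.
That gives the double bond between C-1 and C-2; a bromo group at C-3; a chloro group at C-3.
Prefixes are listed alphabetically: bromo, chloro.
Assembling the pieces gives 3-bromo-3-chlorohept-1-ene.

3-bromo-3-chlorohept-1-ene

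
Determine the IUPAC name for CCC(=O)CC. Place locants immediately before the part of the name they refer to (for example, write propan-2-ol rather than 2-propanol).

The longest carbon chain that includes the carbonyl has 5 carbons, so the parent hydride is pentane.
A ketone (C=O on an internal carbon) is the principal characteristic group, giving the suffix -one.
The molecule is symmetric, so either numbering direction gives the same locants.
With this numbering: the carbonyl at C-3.
Assembling the pieces gives pentan-3-one.

pentan-3-one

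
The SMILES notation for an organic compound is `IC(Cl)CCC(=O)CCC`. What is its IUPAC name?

1-chloro-1-iodoheptan-4-one

Counting along the main chain through the carbonyl gives 7 carbons: the parent is heptane.
A ketone (C=O on an internal carbon) is the principal characteristic group, giving the suffix -one.
Choose the numbering such that the substituent locant set {1,1} is lower than {7,7} at the first point of difference.
With this numbering: the carbonyl at C-4; a chloro group at C-1; an iodo group at C-1.
Prefixes are listed alphabetically: chloro, iodo.
The name is 1-chloro-1-iodoheptan-4-one.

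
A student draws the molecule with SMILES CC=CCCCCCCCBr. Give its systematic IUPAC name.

Counting along the main chain through the multiple bond gives 10 carbons: the parent is decane.
The chain contains a C=C double bond, so the unsaturation ending is -ene.
The numbering direction is chosen so that numbering from this end puts the double bond at C-2 rather than C-8.
That gives the double bond between C-2 and C-3; a bromo group at C-10.
Putting it together: 10-bromodec-2-ene.

10-bromodec-2-ene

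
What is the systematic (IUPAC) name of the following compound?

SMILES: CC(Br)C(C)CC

The parent chain contains 5 carbons (pentane).
Choose the numbering such that the substituent locant set {2,3} is lower than {3,4} at the first point of difference.
That gives a bromo group at C-2; a methyl group at C-3.
Substituent prefixes are cited in alphabetical order (multiplying prefixes like di-/tri- are ignored for ordering).
The name is 2-bromo-3-methylpentane.

2-bromo-3-methylpentane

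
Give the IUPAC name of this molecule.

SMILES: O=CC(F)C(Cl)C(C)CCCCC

Counting along the main chain through the –CHO group gives 9 carbons: the parent is nonane.
The highest-priority functional group is an aldehyde (terminal –CHO), so the name ends in -al.
The numbering direction is chosen so that the aldehyde carbon is C-1 by definition.
That gives a chloro group at C-3; a fluoro group at C-2; a methyl group at C-4.
Prefixes are listed alphabetically: chloro, fluoro, methyl.
Putting it together: 3-chloro-2-fluoro-4-methylnonanal.

3-chloro-2-fluoro-4-methylnonanal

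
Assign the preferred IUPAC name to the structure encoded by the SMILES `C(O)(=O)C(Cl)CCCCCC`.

2-chlorooctanoic acid

The longest carbon chain that includes the –COOH group has 8 carbons, so the parent hydride is octane.
A carboxylic acid (terminal –COOH) is the principal characteristic group, giving the suffix -oic acid.
Choose the numbering such that the carboxylic acid carbon is C-1 by definition.
That gives a chloro group at C-2.
Putting it together: 2-chlorooctanoic acid.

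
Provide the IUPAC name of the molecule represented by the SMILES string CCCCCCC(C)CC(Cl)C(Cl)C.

The longest continuous carbon chain has 11 atoms, so the parent hydride is undecane.
Choose the numbering such that the substituent locant set {2,3,5} is lower than {7,9,10} at the first point of difference.
That gives chloro groups at C-2 and C-3; a methyl group at C-5.
Substituent prefixes are cited in alphabetical order (multiplying prefixes like di-/tri- are ignored for ordering).
The name is 2,3-dichloro-5-methylundecane.

2,3-dichloro-5-methylundecane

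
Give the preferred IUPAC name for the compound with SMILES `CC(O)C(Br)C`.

3-bromobutan-2-ol

The longest chain bearing the –OH group is 4 carbons long (butane).
The principal characteristic group is an alcohol (–OH), named with the suffix -ol.
Choose the numbering such that numbering from this end puts the hydroxyl group at C-2 rather than C-3.
This places the hydroxyl at C-2; a bromo group at C-3.
Putting it together: 3-bromobutan-2-ol.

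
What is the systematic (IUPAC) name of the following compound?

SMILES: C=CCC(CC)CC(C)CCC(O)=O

6-ethyl-4-methylnon-8-enoic acid

Counting along the main chain through the –COOH group and the multiple bond gives 9 carbons: the parent is nonane.
A carboxylic acid (terminal –COOH) is the principal characteristic group, giving the suffix -oic acid.
The chain contains a C=C double bond, so the unsaturation ending is -ene.
Choose the numbering such that the carboxylic acid carbon is C-1 by definition.
With this numbering: the double bond between C-8 and C-9; an ethyl group at C-6; a methyl group at C-4.
Substituent prefixes are cited in alphabetical order (multiplying prefixes like di-/tri- are ignored for ordering).
Putting it together: 6-ethyl-4-methylnon-8-enoic acid.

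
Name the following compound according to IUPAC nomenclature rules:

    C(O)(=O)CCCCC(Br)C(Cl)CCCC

The longest carbon chain that includes the –COOH group has 11 carbons, so the parent hydride is undecane.
The principal characteristic group is a carboxylic acid (terminal –COOH), named with the suffix -oic acid.
The numbering direction is chosen so that the carboxylic acid carbon is C-1 by definition.
With this numbering: a bromo group at C-6; a chloro group at C-7.
Prefixes are listed alphabetically: bromo, chloro.
Putting it together: 6-bromo-7-chloroundecanoic acid.

6-bromo-7-chloroundecanoic acid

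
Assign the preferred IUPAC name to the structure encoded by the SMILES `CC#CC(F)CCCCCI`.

4-fluoro-9-iodonon-2-yne

The longest chain bearing the multiple bond is 9 carbons long (nonane).
The chain contains a C≡C triple bond, so the unsaturation ending is -yne.
Choose the numbering such that numbering from this end puts the triple bond at C-2 rather than C-7.
This places the triple bond between C-2 and C-3; a fluoro group at C-4; an iodo group at C-9.
The substituents are ordered alphabetically, ignoring any di-/tri- multipliers.
The name is 4-fluoro-9-iodonon-2-yne.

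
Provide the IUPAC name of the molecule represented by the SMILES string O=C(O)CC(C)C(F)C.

4-fluoro-3-methylpentanoic acid

Counting along the main chain through the –COOH group gives 5 carbons: the parent is pentane.
A carboxylic acid (terminal –COOH) is the principal characteristic group, giving the suffix -oic acid.
Choose the numbering such that the carboxylic acid carbon is C-1 by definition.
With this numbering: a fluoro group at C-4; a methyl group at C-3.
The substituents are ordered alphabetically, ignoring any di-/tri- multipliers.
Assembling the pieces gives 4-fluoro-3-methylpentanoic acid.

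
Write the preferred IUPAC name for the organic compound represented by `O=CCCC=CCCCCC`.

The longest chain bearing the –CHO group and the multiple bond is 10 carbons long (decane).
The highest-priority functional group is an aldehyde (terminal –CHO), so the name ends in -al.
The chain contains a C=C double bond, so the unsaturation ending is -ene.
The numbering direction is chosen so that the aldehyde carbon is C-1 by definition.
With this numbering: the double bond between C-4 and C-5.
The name is dec-4-enal.

dec-4-enal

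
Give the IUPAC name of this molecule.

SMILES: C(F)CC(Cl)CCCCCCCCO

The longest chain bearing the –OH group is 11 carbons long (undecane).
The principal characteristic group is an alcohol (–OH), named with the suffix -ol.
Number the chain so that numbering from this end puts the hydroxyl group at C-1 rather than C-11.
That gives the hydroxyl at C-1; a chloro group at C-9; a fluoro group at C-11.
Prefixes are listed alphabetically: chloro, fluoro.
Putting it together: 9-chloro-11-fluoroundecan-1-ol.

9-chloro-11-fluoroundecan-1-ol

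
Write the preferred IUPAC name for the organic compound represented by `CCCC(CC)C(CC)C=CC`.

4,5-diethyloct-2-ene

The longest chain bearing the multiple bond is 8 carbons long (octane).
There is one C=C double bond, indicated by the ending -ene.
Number the chain so that numbering from this end puts the double bond at C-2 rather than C-6.
This places the double bond between C-2 and C-3; ethyl groups at C-4 and C-5.
Putting it together: 4,5-diethyloct-2-ene.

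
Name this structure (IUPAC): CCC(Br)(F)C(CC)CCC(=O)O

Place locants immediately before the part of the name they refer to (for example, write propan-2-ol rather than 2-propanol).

5-bromo-4-ethyl-5-fluoroheptanoic acid

The longest carbon chain that includes the –COOH group has 7 carbons, so the parent hydride is heptane.
The highest-priority functional group is a carboxylic acid (terminal –COOH), so the name ends in -oic acid.
Choose the numbering such that the carboxylic acid carbon is C-1 by definition.
This places a bromo group at C-5; an ethyl group at C-4; a fluoro group at C-5.
Substituent prefixes are cited in alphabetical order (multiplying prefixes like di-/tri- are ignored for ordering).
Assembling the pieces gives 5-bromo-4-ethyl-5-fluoroheptanoic acid.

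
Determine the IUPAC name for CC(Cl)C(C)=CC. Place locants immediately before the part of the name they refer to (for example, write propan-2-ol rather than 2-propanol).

4-chloro-3-methylpent-2-ene

The longest chain bearing the multiple bond is 5 carbons long (pentane).
The chain contains a C=C double bond, so the unsaturation ending is -ene.
The numbering direction is chosen so that numbering from this end puts the double bond at C-2 rather than C-3.
With this numbering: the double bond between C-2 and C-3; a chloro group at C-4; a methyl group at C-3.
Substituent prefixes are cited in alphabetical order (multiplying prefixes like di-/tri- are ignored for ordering).
Putting it together: 4-chloro-3-methylpent-2-ene.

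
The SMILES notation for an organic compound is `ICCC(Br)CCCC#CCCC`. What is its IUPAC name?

9-bromo-11-iodoundec-4-yne

Counting along the main chain through the multiple bond gives 11 carbons: the parent is undecane.
There is one C≡C triple bond, indicated by the ending -yne.
Number the chain so that numbering from this end puts the triple bond at C-4 rather than C-7.
That gives the triple bond between C-4 and C-5; a bromo group at C-9; an iodo group at C-11.
The substituents are ordered alphabetically, ignoring any di-/tri- multipliers.
Putting it together: 9-bromo-11-iodoundec-4-yne.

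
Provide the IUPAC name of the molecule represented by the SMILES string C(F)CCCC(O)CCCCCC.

The longest carbon chain that includes the –OH group has 11 carbons, so the parent hydride is undecane.
An alcohol (–OH) is the principal characteristic group, giving the suffix -ol.
Choose the numbering such that numbering from this end puts the hydroxyl group at C-5 rather than C-7.
With this numbering: the hydroxyl at C-5; a fluoro group at C-1.
The name is 1-fluoroundecan-5-ol.

1-fluoroundecan-5-ol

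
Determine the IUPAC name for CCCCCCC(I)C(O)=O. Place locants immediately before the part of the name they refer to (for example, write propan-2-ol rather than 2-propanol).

2-iodooctanoic acid

The longest carbon chain that includes the –COOH group has 8 carbons, so the parent hydride is octane.
The principal characteristic group is a carboxylic acid (terminal –COOH), named with the suffix -oic acid.
Choose the numbering such that the carboxylic acid carbon is C-1 by definition.
With this numbering: an iodo group at C-2.
Putting it together: 2-iodooctanoic acid.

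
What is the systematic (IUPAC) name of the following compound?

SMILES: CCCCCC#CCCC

dec-4-yne

The longest chain bearing the multiple bond is 10 carbons long (decane).
The chain contains a C≡C triple bond, so the unsaturation ending is -yne.
Number the chain so that numbering from this end puts the triple bond at C-4 rather than C-6.
This places the triple bond between C-4 and C-5.
Assembling the pieces gives dec-4-yne.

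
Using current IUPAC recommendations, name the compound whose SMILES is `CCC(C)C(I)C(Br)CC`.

3-bromo-4-iodo-5-methylheptane

The longest carbon chain is 7 atoms: the parent is heptane.
Choose the numbering such that the locant sets are identical either way, so the alphabetically earlier bromo substituent takes the lower locant (3 rather than 5).
With this numbering: a bromo group at C-3; an iodo group at C-4; a methyl group at C-5.
Prefixes are listed alphabetically: bromo, iodo, methyl.
Assembling the pieces gives 3-bromo-4-iodo-5-methylheptane.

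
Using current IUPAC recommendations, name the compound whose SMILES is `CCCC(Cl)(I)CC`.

3-chloro-3-iodohexane

The longest continuous carbon chain has 6 atoms, so the parent hydride is hexane.
Number the chain so that the substituent locant set {3,3} is lower than {4,4} at the first point of difference.
This places a chloro group at C-3; an iodo group at C-3.
Prefixes are listed alphabetically: chloro, iodo.
The name is 3-chloro-3-iodohexane.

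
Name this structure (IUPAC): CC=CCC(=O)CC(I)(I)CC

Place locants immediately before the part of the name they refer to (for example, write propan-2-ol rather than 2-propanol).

Counting along the main chain through the carbonyl and the multiple bond gives 9 carbons: the parent is nonane.
The highest-priority functional group is a ketone (C=O on an internal carbon), so the name ends in -one.
The chain contains a C=C double bond, so the unsaturation ending is -ene.
Choose the numbering such that numbering from this end puts the double bond at C-2 rather than C-7.
That gives the carbonyl at C-5; the double bond between C-2 and C-3; two iodo groups at C-7.
Putting it together: 7,7-diiodonon-2-en-5-one.

7,7-diiodonon-2-en-5-one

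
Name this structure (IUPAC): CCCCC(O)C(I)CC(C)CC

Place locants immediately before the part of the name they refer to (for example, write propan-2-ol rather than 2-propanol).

The longest chain bearing the –OH group is 10 carbons long (decane).
The principal characteristic group is an alcohol (–OH), named with the suffix -ol.
Number the chain so that numbering from this end puts the hydroxyl group at C-5 rather than C-6.
That gives the hydroxyl at C-5; an iodo group at C-6; a methyl group at C-8.
The substituents are ordered alphabetically, ignoring any di-/tri- multipliers.
Putting it together: 6-iodo-8-methyldecan-5-ol.

6-iodo-8-methyldecan-5-ol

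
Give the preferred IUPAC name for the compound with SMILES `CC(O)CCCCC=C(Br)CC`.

Counting along the main chain through the –OH group and the multiple bond gives 10 carbons: the parent is decane.
The principal characteristic group is an alcohol (–OH), named with the suffix -ol.
The chain contains a C=C double bond, so the unsaturation ending is -ene.
Choose the numbering such that numbering from this end puts the hydroxyl group at C-2 rather than C-9.
With this numbering: the hydroxyl at C-2; the double bond between C-7 and C-8; a bromo group at C-8.
Putting it together: 8-bromodec-7-en-2-ol.

8-bromodec-7-en-2-ol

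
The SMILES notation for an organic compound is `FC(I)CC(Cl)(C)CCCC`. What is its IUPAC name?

3-chloro-1-fluoro-1-iodo-3-methylheptane

The longest continuous carbon chain has 7 atoms, so the parent hydride is heptane.
The numbering direction is chosen so that the substituent locant set {1,1,3,3} is lower than {5,5,7,7} at the first point of difference.
This places a chloro group at C-3; a fluoro group at C-1; an iodo group at C-1; a methyl group at C-3.
Prefixes are listed alphabetically: chloro, fluoro, iodo, methyl.
The name is 3-chloro-1-fluoro-1-iodo-3-methylheptane.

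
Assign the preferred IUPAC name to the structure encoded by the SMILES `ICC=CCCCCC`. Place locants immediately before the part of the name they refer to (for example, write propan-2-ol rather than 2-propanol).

1-iodooct-2-ene

Counting along the main chain through the multiple bond gives 8 carbons: the parent is octane.
A C=C double bond in the chain gives the infix -ene-.
Number the chain so that numbering from this end puts the double bond at C-2 rather than C-6.
With this numbering: the double bond between C-2 and C-3; an iodo group at C-1.
Putting it together: 1-iodooct-2-ene.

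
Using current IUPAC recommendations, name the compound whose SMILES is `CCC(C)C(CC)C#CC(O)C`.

5-ethyl-6-methyloct-3-yn-2-ol

The longest carbon chain that includes the –OH group and the multiple bond has 8 carbons, so the parent hydride is octane.
An alcohol (–OH) is the principal characteristic group, giving the suffix -ol.
There is one C≡C triple bond, indicated by the ending -yne.
Choose the numbering such that numbering from this end puts the hydroxyl group at C-2 rather than C-7.
That gives the hydroxyl at C-2; the triple bond between C-3 and C-4; an ethyl group at C-5; a methyl group at C-6.
Substituent prefixes are cited in alphabetical order (multiplying prefixes like di-/tri- are ignored for ordering).
Putting it together: 5-ethyl-6-methyloct-3-yn-2-ol.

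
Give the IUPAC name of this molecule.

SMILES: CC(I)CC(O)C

The longest chain bearing the –OH group is 5 carbons long (pentane).
The principal characteristic group is an alcohol (–OH), named with the suffix -ol.
Number the chain so that numbering from this end puts the hydroxyl group at C-2 rather than C-4.
With this numbering: the hydroxyl at C-2; an iodo group at C-4.
Putting it together: 4-iodopentan-2-ol.

4-iodopentan-2-ol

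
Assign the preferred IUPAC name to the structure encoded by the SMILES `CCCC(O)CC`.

hexan-3-ol

The longest carbon chain that includes the –OH group has 6 carbons, so the parent hydride is hexane.
An alcohol (–OH) is the principal characteristic group, giving the suffix -ol.
Choose the numbering such that numbering from this end puts the hydroxyl group at C-3 rather than C-4.
That gives the hydroxyl at C-3.
Putting it together: hexan-3-ol.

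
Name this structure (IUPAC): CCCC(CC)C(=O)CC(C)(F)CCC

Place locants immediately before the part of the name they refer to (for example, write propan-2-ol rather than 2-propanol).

The longest chain bearing the carbonyl is 10 carbons long (decane).
The highest-priority functional group is a ketone (C=O on an internal carbon), so the name ends in -one.
Choose the numbering such that numbering from this end puts the carbonyl group at C-5 rather than C-6.
With this numbering: the carbonyl at C-5; an ethyl group at C-4; a fluoro group at C-7; a methyl group at C-7.
Prefixes are listed alphabetically: ethyl, fluoro, methyl.
Putting it together: 4-ethyl-7-fluoro-7-methyldecan-5-one.

4-ethyl-7-fluoro-7-methyldecan-5-one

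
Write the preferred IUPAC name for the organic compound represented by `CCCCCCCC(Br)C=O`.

The longest chain bearing the –CHO group is 9 carbons long (nonane).
The highest-priority functional group is an aldehyde (terminal –CHO), so the name ends in -al.
Number the chain so that the aldehyde carbon is C-1 by definition.
With this numbering: a bromo group at C-2.
Assembling the pieces gives 2-bromononanal.

2-bromononanal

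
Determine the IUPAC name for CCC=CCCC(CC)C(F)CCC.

The longest chain bearing the multiple bond is 11 carbons long (undecane).
A C=C double bond in the chain gives the infix -ene-.
The numbering direction is chosen so that numbering from this end puts the double bond at C-3 rather than C-8.
This places the double bond between C-3 and C-4; an ethyl group at C-7; a fluoro group at C-8.
Prefixes are listed alphabetically: ethyl, fluoro.
The name is 7-ethyl-8-fluoroundec-3-ene.

7-ethyl-8-fluoroundec-3-ene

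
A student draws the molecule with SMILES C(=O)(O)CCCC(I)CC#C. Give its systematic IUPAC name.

The longest chain bearing the –COOH group and the multiple bond is 8 carbons long (octane).
A carboxylic acid (terminal –COOH) is the principal characteristic group, giving the suffix -oic acid.
There is one C≡C triple bond, indicated by the ending -yne.
Number the chain so that the carboxylic acid carbon is C-1 by definition.
With this numbering: the triple bond between C-7 and C-8; an iodo group at C-5.
Putting it together: 5-iodooct-7-ynoic acid.

5-iodooct-7-ynoic acid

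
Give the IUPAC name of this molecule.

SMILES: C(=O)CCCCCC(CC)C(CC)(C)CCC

Counting along the main chain through the –CHO group gives 11 carbons: the parent is undecane.
The highest-priority functional group is an aldehyde (terminal –CHO), so the name ends in -al.
The numbering direction is chosen so that the aldehyde carbon is C-1 by definition.
That gives ethyl groups at C-7 and C-8; a methyl group at C-8.
Substituent prefixes are cited in alphabetical order (multiplying prefixes like di-/tri- are ignored for ordering).
The name is 7,8-diethyl-8-methylundecanal.

7,8-diethyl-8-methylundecanal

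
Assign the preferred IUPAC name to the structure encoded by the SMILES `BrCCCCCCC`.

1-bromoheptane

The longest carbon chain is 7 atoms: the parent is heptane.
Choose the numbering such that the substituent locant set {1} is lower than {7} at the first point of difference.
That gives a bromo group at C-1.
The name is 1-bromoheptane.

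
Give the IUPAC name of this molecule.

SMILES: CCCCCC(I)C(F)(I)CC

The longest carbon chain is 9 atoms: the parent is nonane.
The numbering direction is chosen so that the substituent locant set {3,3,4} is lower than {6,7,7} at the first point of difference.
That gives a fluoro group at C-3; iodo groups at C-3 and C-4.
Substituent prefixes are cited in alphabetical order (multiplying prefixes like di-/tri- are ignored for ordering).
The name is 3-fluoro-3,4-diiodononane.

3-fluoro-3,4-diiodononane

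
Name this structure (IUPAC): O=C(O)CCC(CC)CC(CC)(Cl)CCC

Counting along the main chain through the –COOH group gives 9 carbons: the parent is nonane.
The principal characteristic group is a carboxylic acid (terminal –COOH), named with the suffix -oic acid.
The numbering direction is chosen so that the carboxylic acid carbon is C-1 by definition.
With this numbering: a chloro group at C-6; ethyl groups at C-4 and C-6.
Substituent prefixes are cited in alphabetical order (multiplying prefixes like di-/tri- are ignored for ordering).
Assembling the pieces gives 6-chloro-4,6-diethylnonanoic acid.

6-chloro-4,6-diethylnonanoic acid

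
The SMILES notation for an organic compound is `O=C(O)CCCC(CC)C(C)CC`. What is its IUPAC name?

Counting along the main chain through the –COOH group gives 8 carbons: the parent is octane.
The highest-priority functional group is a carboxylic acid (terminal –COOH), so the name ends in -oic acid.
The numbering direction is chosen so that the carboxylic acid carbon is C-1 by definition.
With this numbering: an ethyl group at C-5; a methyl group at C-6.
The substituents are ordered alphabetically, ignoring any di-/tri- multipliers.
Putting it together: 5-ethyl-6-methyloctanoic acid.

5-ethyl-6-methyloctanoic acid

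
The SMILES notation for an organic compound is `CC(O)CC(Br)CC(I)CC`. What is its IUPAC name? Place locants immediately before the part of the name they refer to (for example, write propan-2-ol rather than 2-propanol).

Counting along the main chain through the –OH group gives 8 carbons: the parent is octane.
The highest-priority functional group is an alcohol (–OH), so the name ends in -ol.
Number the chain so that numbering from this end puts the hydroxyl group at C-2 rather than C-7.
With this numbering: the hydroxyl at C-2; a bromo group at C-4; an iodo group at C-6.
Prefixes are listed alphabetically: bromo, iodo.
Assembling the pieces gives 4-bromo-6-iodooctan-2-ol.

4-bromo-6-iodooctan-2-ol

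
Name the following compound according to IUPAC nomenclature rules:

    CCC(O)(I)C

2-iodobutan-2-ol

The longest carbon chain that includes the –OH group has 4 carbons, so the parent hydride is butane.
The highest-priority functional group is an alcohol (–OH), so the name ends in -ol.
Choose the numbering such that numbering from this end puts the hydroxyl group at C-2 rather than C-3.
With this numbering: the hydroxyl at C-2; an iodo group at C-2.
Assembling the pieces gives 2-iodobutan-2-ol.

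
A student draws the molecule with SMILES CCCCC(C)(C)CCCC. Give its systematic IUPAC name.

The longest carbon chain is 9 atoms: the parent is nonane.
Numbering from either end gives identical locants here.
That gives two methyl groups at C-5.
The name is 5,5-dimethylnonane.

5,5-dimethylnonane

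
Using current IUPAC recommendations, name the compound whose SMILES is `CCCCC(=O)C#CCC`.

The longest chain bearing the carbonyl and the multiple bond is 9 carbons long (nonane).
The highest-priority functional group is a ketone (C=O on an internal carbon), so the name ends in -one.
There is one C≡C triple bond, indicated by the ending -yne.
The numbering direction is chosen so that numbering from this end puts the triple bond at C-3 rather than C-6.
That gives the carbonyl at C-5; the triple bond between C-3 and C-4.
Putting it together: non-3-yn-5-one.

non-3-yn-5-one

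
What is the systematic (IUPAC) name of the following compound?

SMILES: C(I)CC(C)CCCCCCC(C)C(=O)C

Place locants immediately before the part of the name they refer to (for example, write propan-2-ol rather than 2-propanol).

12-iodo-3,10-dimethyldodecan-2-one

Counting along the main chain through the carbonyl gives 12 carbons: the parent is dodecane.
A ketone (C=O on an internal carbon) is the principal characteristic group, giving the suffix -one.
The numbering direction is chosen so that numbering from this end puts the carbonyl group at C-2 rather than C-11.
This places the carbonyl at C-2; an iodo group at C-12; methyl groups at C-3 and C-10.
Prefixes are listed alphabetically: iodo, methyl.
Assembling the pieces gives 12-iodo-3,10-dimethyldodecan-2-one.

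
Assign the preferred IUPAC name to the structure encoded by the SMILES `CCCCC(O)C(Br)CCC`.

The longest carbon chain that includes the –OH group has 9 carbons, so the parent hydride is nonane.
The highest-priority functional group is an alcohol (–OH), so the name ends in -ol.
The numbering direction is chosen so that the substituent locant set {4} is lower than {6} at the first point of difference.
This places the hydroxyl at C-5; a bromo group at C-4.
Putting it together: 4-bromononan-5-ol.

4-bromononan-5-ol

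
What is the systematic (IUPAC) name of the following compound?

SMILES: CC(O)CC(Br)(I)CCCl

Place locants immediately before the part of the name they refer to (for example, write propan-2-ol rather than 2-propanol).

The longest chain bearing the –OH group is 6 carbons long (hexane).
The principal characteristic group is an alcohol (–OH), named with the suffix -ol.
The numbering direction is chosen so that numbering from this end puts the hydroxyl group at C-2 rather than C-5.
This places the hydroxyl at C-2; a bromo group at C-4; a chloro group at C-6; an iodo group at C-4.
The substituents are ordered alphabetically, ignoring any di-/tri- multipliers.
The name is 4-bromo-6-chloro-4-iodohexan-2-ol.

4-bromo-6-chloro-4-iodohexan-2-ol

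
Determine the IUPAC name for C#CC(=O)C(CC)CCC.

4-ethylhept-1-yn-3-one

The longest chain bearing the carbonyl and the multiple bond is 7 carbons long (heptane).
A ketone (C=O on an internal carbon) is the principal characteristic group, giving the suffix -one.
There is one C≡C triple bond, indicated by the ending -yne.
Number the chain so that numbering from this end puts the carbonyl group at C-3 rather than C-5.
That gives the carbonyl at C-3; the triple bond between C-1 and C-2; an ethyl group at C-4.
The name is 4-ethylhept-1-yn-3-one.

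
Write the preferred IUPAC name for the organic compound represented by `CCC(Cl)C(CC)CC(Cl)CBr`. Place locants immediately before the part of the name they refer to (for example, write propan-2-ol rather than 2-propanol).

1-bromo-2,5-dichloro-4-ethylheptane

The parent chain contains 7 carbons (heptane).
Choose the numbering such that the substituent locant set {1,2,4,5} is lower than {3,4,6,7} at the first point of difference.
This places a bromo group at C-1; chloro groups at C-2 and C-5; an ethyl group at C-4.
The substituents are ordered alphabetically, ignoring any di-/tri- multipliers.
Putting it together: 1-bromo-2,5-dichloro-4-ethylheptane.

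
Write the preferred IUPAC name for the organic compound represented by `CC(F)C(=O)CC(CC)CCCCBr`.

The longest chain bearing the carbonyl is 9 carbons long (nonane).
The principal characteristic group is a ketone (C=O on an internal carbon), named with the suffix -one.
Number the chain so that numbering from this end puts the carbonyl group at C-3 rather than C-7.
That gives the carbonyl at C-3; a bromo group at C-9; an ethyl group at C-5; a fluoro group at C-2.
Prefixes are listed alphabetically: bromo, ethyl, fluoro.
Putting it together: 9-bromo-5-ethyl-2-fluorononan-3-one.

9-bromo-5-ethyl-2-fluorononan-3-one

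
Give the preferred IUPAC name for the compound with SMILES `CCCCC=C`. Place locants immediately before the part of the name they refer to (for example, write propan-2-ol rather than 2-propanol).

hex-1-ene

The longest carbon chain that includes the multiple bond has 6 carbons, so the parent hydride is hexane.
A C=C double bond in the chain gives the infix -ene-.
The numbering direction is chosen so that numbering from this end puts the double bond at C-1 rather than C-5.
That gives the double bond between C-1 and C-2.
Assembling the pieces gives hex-1-ene.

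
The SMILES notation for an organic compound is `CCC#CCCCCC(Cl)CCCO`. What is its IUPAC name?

Counting along the main chain through the –OH group and the multiple bond gives 12 carbons: the parent is dodecane.
An alcohol (–OH) is the principal characteristic group, giving the suffix -ol.
There is one C≡C triple bond, indicated by the ending -yne.
Number the chain so that numbering from this end puts the hydroxyl group at C-1 rather than C-12.
With this numbering: the hydroxyl at C-1; the triple bond between C-9 and C-10; a chloro group at C-4.
Putting it together: 4-chlorododec-9-yn-1-ol.

4-chlorododec-9-yn-1-ol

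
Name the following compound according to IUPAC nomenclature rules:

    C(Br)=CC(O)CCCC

The longest carbon chain that includes the –OH group and the multiple bond has 7 carbons, so the parent hydride is heptane.
The highest-priority functional group is an alcohol (–OH), so the name ends in -ol.
The chain contains a C=C double bond, so the unsaturation ending is -ene.
Choose the numbering such that numbering from this end puts the hydroxyl group at C-3 rather than C-5.
This places the hydroxyl at C-3; the double bond between C-1 and C-2; a bromo group at C-1.
The name is 1-bromohept-1-en-3-ol.

1-bromohept-1-en-3-ol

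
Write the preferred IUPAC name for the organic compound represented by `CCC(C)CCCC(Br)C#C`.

3-bromo-7-methylnon-1-yne

Counting along the main chain through the multiple bond gives 9 carbons: the parent is nonane.
There is one C≡C triple bond, indicated by the ending -yne.
Choose the numbering such that numbering from this end puts the triple bond at C-1 rather than C-8.
That gives the triple bond between C-1 and C-2; a bromo group at C-3; a methyl group at C-7.
Prefixes are listed alphabetically: bromo, methyl.
Assembling the pieces gives 3-bromo-7-methylnon-1-yne.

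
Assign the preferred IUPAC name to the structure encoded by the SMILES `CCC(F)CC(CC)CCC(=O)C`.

5-ethyl-7-fluorononan-2-one

The longest chain bearing the carbonyl is 9 carbons long (nonane).
A ketone (C=O on an internal carbon) is the principal characteristic group, giving the suffix -one.
Choose the numbering such that numbering from this end puts the carbonyl group at C-2 rather than C-8.
With this numbering: the carbonyl at C-2; an ethyl group at C-5; a fluoro group at C-7.
The substituents are ordered alphabetically, ignoring any di-/tri- multipliers.
The name is 5-ethyl-7-fluorononan-2-one.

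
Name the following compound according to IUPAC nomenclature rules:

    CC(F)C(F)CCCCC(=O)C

7,8-difluorononan-2-one

The longest carbon chain that includes the carbonyl has 9 carbons, so the parent hydride is nonane.
The highest-priority functional group is a ketone (C=O on an internal carbon), so the name ends in -one.
The numbering direction is chosen so that numbering from this end puts the carbonyl group at C-2 rather than C-8.
That gives the carbonyl at C-2; fluoro groups at C-7 and C-8.
The name is 7,8-difluorononan-2-one.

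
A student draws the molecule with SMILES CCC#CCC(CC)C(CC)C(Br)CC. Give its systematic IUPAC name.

The longest chain bearing the multiple bond is 10 carbons long (decane).
A C≡C triple bond in the chain gives the infix -yne-.
Number the chain so that numbering from this end puts the triple bond at C-3 rather than C-7.
This places the triple bond between C-3 and C-4; a bromo group at C-8; ethyl groups at C-6 and C-7.
The substituents are ordered alphabetically, ignoring any di-/tri- multipliers.
Assembling the pieces gives 8-bromo-6,7-diethyldec-3-yne.

8-bromo-6,7-diethyldec-3-yne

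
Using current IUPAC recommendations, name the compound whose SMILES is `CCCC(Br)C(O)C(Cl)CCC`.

Counting along the main chain through the –OH group gives 9 carbons: the parent is nonane.
An alcohol (–OH) is the principal characteristic group, giving the suffix -ol.
Choose the numbering such that the locant sets are identical either way, so the alphabetically earlier bromo substituent takes the lower locant (4 rather than 6).
This places the hydroxyl at C-5; a bromo group at C-4; a chloro group at C-6.
Prefixes are listed alphabetically: bromo, chloro.
Assembling the pieces gives 4-bromo-6-chlorononan-5-ol.

4-bromo-6-chlorononan-5-ol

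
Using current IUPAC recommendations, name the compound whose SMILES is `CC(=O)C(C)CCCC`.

3-methylheptan-2-one

The longest carbon chain that includes the carbonyl has 7 carbons, so the parent hydride is heptane.
A ketone (C=O on an internal carbon) is the principal characteristic group, giving the suffix -one.
Number the chain so that numbering from this end puts the carbonyl group at C-2 rather than C-6.
This places the carbonyl at C-2; a methyl group at C-3.
Putting it together: 3-methylheptan-2-one.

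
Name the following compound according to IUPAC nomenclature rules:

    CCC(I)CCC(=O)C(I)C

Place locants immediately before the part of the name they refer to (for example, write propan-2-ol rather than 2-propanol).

Counting along the main chain through the carbonyl gives 8 carbons: the parent is octane.
The principal characteristic group is a ketone (C=O on an internal carbon), named with the suffix -one.
Number the chain so that numbering from this end puts the carbonyl group at C-3 rather than C-6.
That gives the carbonyl at C-3; iodo groups at C-2 and C-6.
The name is 2,6-diiodooctan-3-one.

2,6-diiodooctan-3-one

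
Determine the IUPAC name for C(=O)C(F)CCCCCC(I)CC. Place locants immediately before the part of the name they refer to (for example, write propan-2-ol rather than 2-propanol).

The longest carbon chain that includes the –CHO group has 10 carbons, so the parent hydride is decane.
An aldehyde (terminal –CHO) is the principal characteristic group, giving the suffix -al.
Choose the numbering such that the aldehyde carbon is C-1 by definition.
This places a fluoro group at C-2; an iodo group at C-8.
Prefixes are listed alphabetically: fluoro, iodo.
The name is 2-fluoro-8-iododecanal.

2-fluoro-8-iododecanal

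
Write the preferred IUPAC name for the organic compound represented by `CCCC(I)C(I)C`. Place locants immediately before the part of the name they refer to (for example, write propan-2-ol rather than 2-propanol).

2,3-diiodohexane

The longest continuous carbon chain has 6 atoms, so the parent hydride is hexane.
The numbering direction is chosen so that the substituent locant set {2,3} is lower than {4,5} at the first point of difference.
This places iodo groups at C-2 and C-3.
Putting it together: 2,3-diiodohexane.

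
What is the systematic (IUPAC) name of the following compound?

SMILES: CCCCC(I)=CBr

The longest chain bearing the multiple bond is 6 carbons long (hexane).
The chain contains a C=C double bond, so the unsaturation ending is -ene.
Choose the numbering such that numbering from this end puts the double bond at C-1 rather than C-5.
That gives the double bond between C-1 and C-2; a bromo group at C-1; an iodo group at C-2.
The substituents are ordered alphabetically, ignoring any di-/tri- multipliers.
The name is 1-bromo-2-iodohex-1-ene.

1-bromo-2-iodohex-1-ene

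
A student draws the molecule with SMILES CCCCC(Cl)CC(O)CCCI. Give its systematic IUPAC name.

Counting along the main chain through the –OH group gives 10 carbons: the parent is decane.
An alcohol (–OH) is the principal characteristic group, giving the suffix -ol.
Number the chain so that numbering from this end puts the hydroxyl group at C-4 rather than C-7.
This places the hydroxyl at C-4; a chloro group at C-6; an iodo group at C-1.
The substituents are ordered alphabetically, ignoring any di-/tri- multipliers.
The name is 6-chloro-1-iododecan-4-ol.

6-chloro-1-iododecan-4-ol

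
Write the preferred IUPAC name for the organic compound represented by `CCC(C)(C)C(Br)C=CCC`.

The longest carbon chain that includes the multiple bond has 8 carbons, so the parent hydride is octane.
A C=C double bond in the chain gives the infix -ene-.
The numbering direction is chosen so that numbering from this end puts the double bond at C-3 rather than C-5.
That gives the double bond between C-3 and C-4; a bromo group at C-5; two methyl groups at C-6.
Substituent prefixes are cited in alphabetical order (multiplying prefixes like di-/tri- are ignored for ordering).
Putting it together: 5-bromo-6,6-dimethyloct-3-ene.

5-bromo-6,6-dimethyloct-3-ene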